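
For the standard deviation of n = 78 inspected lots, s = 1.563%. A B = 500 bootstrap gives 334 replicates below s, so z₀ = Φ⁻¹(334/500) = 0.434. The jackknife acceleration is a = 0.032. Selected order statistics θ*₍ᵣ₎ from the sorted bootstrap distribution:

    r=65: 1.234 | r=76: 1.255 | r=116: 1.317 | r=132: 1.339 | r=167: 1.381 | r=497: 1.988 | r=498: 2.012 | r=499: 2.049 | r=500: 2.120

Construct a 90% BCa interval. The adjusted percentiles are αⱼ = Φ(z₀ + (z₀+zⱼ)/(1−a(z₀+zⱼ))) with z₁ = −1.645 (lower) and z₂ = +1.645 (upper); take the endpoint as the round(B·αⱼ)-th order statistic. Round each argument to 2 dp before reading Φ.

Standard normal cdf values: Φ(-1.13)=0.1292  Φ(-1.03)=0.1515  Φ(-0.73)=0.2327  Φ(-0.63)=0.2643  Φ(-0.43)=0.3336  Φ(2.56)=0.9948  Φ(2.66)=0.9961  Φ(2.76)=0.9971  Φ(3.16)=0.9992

(1.317, 2.012)

Lower: z₀ + z₁ = 0.434 + (-1.645) = -1.211; 1 − a(z₀+z₁) = 1 − (0.032)(-1.211) = 1.0388; argument = 0.434 + (-1.211)/1.0388 = -0.7318 → -0.73.
α₁ = Φ(-0.73) = 0.2327; rank = round(500 × 0.2327) = 116; θ*₍116₎ = 1.317.
Upper: z₀ + z₂ = 2.079; 1 − a(z₀+z₂) = 0.9335; argument = 2.6612 → 2.66; α₂ = 0.9961; rank = 498; θ*₍498₎ = 2.012.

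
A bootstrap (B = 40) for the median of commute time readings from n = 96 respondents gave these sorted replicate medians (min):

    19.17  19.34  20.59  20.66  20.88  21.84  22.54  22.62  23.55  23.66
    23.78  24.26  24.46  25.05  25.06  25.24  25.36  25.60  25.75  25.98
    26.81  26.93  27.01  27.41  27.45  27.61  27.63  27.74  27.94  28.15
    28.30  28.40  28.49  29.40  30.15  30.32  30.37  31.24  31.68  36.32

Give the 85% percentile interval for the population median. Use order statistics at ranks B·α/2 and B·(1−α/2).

(20.59, 30.37)

α = 0.15; lower rank = 40 × 0.075 = 3; upper rank = 40 × 0.925 = 37.
The 3rd smallest replicate is 20.59; the 37th is 30.37.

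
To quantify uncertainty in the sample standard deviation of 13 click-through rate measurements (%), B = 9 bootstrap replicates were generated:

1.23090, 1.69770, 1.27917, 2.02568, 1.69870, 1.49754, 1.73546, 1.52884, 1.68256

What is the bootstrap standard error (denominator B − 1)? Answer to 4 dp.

SE* = 0.2450

Bootstrap SE is the standard deviation of the 9 replicate standard deviations.
Mean of replicates: (1.23090 + 1.69770 + 1.27917 + 2.02568 + 1.69870 + 1.49754 + 1.73546 + 1.52884 + 1.68256) / 9 = 14.376550 / 9 = 1.597394
Sum of squared deviations: (−0.366494)² + (+0.100306)² + (−0.318224)² + (+0.428286)² + (+0.101306)² + (−0.099854)² + (+0.138066)² + (−0.068554)² + (+0.085166)² = 0.480323
Variance = 0.480323 / 8 = 0.060040
SE* = √0.060040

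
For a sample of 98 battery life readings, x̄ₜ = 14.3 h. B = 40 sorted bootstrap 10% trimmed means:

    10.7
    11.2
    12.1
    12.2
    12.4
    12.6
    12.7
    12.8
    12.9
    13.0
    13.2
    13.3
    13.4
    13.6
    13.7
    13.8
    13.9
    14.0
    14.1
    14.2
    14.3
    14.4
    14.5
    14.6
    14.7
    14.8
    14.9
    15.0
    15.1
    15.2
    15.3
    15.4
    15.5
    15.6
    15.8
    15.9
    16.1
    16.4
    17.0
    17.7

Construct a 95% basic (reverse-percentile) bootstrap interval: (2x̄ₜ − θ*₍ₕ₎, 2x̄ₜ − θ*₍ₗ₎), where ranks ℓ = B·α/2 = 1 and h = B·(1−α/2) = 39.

Percentile endpoints at ranks 1 and 39: θ*₍1₎ = 10.7, θ*₍39₎ = 17.0.
Basic interval reflects these around x̄ₜ:
  lower = 2 × 14.3 − 17.0 = 11.6
  upper = 2 × 14.3 − 10.7 = 17.9

(11.6, 17.9)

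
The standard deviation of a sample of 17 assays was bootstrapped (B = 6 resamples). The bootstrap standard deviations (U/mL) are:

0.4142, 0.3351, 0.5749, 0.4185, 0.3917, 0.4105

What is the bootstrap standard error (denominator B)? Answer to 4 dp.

Bootstrap SE is the standard deviation of the 6 replicate standard deviations.
Mean of replicates: (0.4142 + 0.3351 + 0.5749 + 0.4185 + 0.3917 + 0.4105) / 6 = 2.54490 / 6 = 0.42415
Sum of squared deviations: (−0.00995)² + (−0.08905)² + (+0.15075)² + (−0.00565)² + (−0.03245)² + (−0.01365)² = 0.03203
Variance = 0.03203 / 6 = 0.00534
SE* = √0.00534

SE* = 0.0731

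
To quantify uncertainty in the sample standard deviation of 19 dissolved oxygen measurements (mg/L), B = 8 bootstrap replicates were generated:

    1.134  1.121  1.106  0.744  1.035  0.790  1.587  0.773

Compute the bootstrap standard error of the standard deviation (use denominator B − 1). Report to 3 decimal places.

SE* = 0.278

Bootstrap SE is the standard deviation of the 8 replicate standard deviations.
Mean of replicates: (1.134 + 1.121 + 1.106 + 0.744 + 1.035 + 0.790 + 1.587 + 0.773) / 8 = 8.2900 / 8 = 1.0362
Sum of squared deviations: (+0.0978)² + (+0.0848)² + (+0.0698)² + (−0.2922)² + (−0.0012)² + (−0.2462)² + (+0.5508)² + (−0.2632)² = 0.5403
Variance = 0.5403 / 7 = 0.0772
SE* = √0.0772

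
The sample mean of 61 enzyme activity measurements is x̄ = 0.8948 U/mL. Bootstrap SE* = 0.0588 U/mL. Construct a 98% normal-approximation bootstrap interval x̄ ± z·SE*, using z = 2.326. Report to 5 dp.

(0.75803, 1.03157)

Margin = 2.326 × 0.0588 = 0.136769
Interval: 0.8948 ± 0.136769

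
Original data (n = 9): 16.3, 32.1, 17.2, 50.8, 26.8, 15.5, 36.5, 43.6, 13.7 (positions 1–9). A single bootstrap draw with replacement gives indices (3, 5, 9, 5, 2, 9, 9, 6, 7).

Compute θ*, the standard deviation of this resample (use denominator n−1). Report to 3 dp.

Resample values: 17.2, 26.8, 13.7, 26.8, 32.1, 13.7, 13.7, 15.5, 36.5.
Mean = 21.7778; sum of squared deviations = 629.8556
s² = 629.8556 / 8 = 78.7319
s = √78.7319 = 8.873

θ* = 8.873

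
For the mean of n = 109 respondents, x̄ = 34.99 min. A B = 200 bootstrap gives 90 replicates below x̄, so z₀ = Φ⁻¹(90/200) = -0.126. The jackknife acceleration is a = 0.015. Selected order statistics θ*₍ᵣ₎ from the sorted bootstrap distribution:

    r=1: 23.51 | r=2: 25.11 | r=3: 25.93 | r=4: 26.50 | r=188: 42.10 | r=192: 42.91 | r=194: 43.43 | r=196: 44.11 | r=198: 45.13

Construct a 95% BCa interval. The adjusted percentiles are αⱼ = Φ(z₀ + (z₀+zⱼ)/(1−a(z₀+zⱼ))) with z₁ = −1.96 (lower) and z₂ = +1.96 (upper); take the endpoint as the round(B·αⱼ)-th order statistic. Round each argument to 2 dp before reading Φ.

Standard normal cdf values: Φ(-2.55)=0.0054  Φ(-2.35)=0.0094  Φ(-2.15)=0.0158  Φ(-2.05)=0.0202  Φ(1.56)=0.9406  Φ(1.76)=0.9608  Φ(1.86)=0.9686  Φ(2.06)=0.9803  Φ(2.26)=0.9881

Lower: z₀ + z₁ = -0.126 + (-1.960) = -2.086; 1 − a(z₀+z₁) = 1 − (0.015)(-2.086) = 1.0313; argument = -0.126 + (-2.086)/1.0313 = -2.1487 → -2.15.
α₁ = Φ(-2.15) = 0.0158; rank = round(200 × 0.0158) = 3; θ*₍3₎ = 25.93.
Upper: z₀ + z₂ = 1.834; 1 − a(z₀+z₂) = 0.9725; argument = 1.7599 → 1.76; α₂ = 0.9608; rank = 192; θ*₍192₎ = 42.91.

(25.93, 42.91)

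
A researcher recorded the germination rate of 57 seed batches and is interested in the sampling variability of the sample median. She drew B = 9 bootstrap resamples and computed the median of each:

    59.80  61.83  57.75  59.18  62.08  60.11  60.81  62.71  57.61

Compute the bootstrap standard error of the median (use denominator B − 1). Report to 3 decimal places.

Bootstrap SE is the standard deviation of the 9 replicate medians.
Mean of replicates: (59.80 + 61.83 + 57.75 + 59.18 + 62.08 + 60.11 + 60.81 + 62.71 + 57.61) / 9 = 541.8800 / 9 = 60.2089
Sum of squared deviations: (−0.4089)² + (+1.6211)² + (−2.4589)² + (−1.0289)² + (+1.8711)² + (−0.0989)² + (+0.6011)² + (+2.5011)² + (−2.5989)² = 26.7819
Variance = 26.7819 / 8 = 3.3477
SE* = √3.3477

SE* = 1.830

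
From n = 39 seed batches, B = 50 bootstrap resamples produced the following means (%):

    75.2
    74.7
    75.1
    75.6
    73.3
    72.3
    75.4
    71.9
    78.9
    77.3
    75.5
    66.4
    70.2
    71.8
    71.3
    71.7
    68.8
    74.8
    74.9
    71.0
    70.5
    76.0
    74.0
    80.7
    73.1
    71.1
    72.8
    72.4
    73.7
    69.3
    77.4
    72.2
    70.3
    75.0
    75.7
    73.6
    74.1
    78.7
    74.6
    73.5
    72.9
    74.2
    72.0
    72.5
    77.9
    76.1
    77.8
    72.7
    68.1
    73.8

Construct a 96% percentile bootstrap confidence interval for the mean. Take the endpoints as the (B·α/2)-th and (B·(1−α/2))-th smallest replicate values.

(66.4, 78.9)

Sorted replicates: 66.4, 68.1, 68.8, 69.3, 70.2, 70.3, 70.5, 71.0, 71.1, 71.3, 71.7, 71.8, 71.9, 72.0, 72.2, 72.3, 72.4, 72.5, 72.7, 72.8, 72.9, 73.1, 73.3, 73.5, 73.6, 73.7, 73.8, 74.0, 74.1, 74.2, 74.6, 74.7, 74.8, 74.9, 75.0, 75.1, 75.2, 75.4, 75.5, 75.6, 75.7, 76.0, 76.1, 77.3, 77.4, 77.8, 77.9, 78.7, 78.9, 80.7
α = 0.04; lower rank = 50 × 0.020 = 1; upper rank = 50 × 0.980 = 49.
The 1st smallest replicate is 66.4; the 49th is 78.9.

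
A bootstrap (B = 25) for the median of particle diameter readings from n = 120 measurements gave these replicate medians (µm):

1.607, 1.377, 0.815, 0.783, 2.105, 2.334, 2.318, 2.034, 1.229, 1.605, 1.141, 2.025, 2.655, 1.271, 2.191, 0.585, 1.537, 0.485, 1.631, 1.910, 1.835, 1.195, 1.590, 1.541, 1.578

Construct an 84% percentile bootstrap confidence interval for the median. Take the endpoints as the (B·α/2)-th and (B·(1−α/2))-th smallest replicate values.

Sorted replicates: 0.485, 0.585, 0.783, 0.815, 1.141, 1.195, 1.229, 1.271, 1.377, 1.537, 1.541, 1.578, 1.590, 1.605, 1.607, 1.631, 1.835, 1.910, 2.025, 2.034, 2.105, 2.191, 2.318, 2.334, 2.655
α = 0.16; lower rank = 25 × 0.080 = 2; upper rank = 25 × 0.920 = 23.
The 2nd smallest replicate is 0.585; the 23rd is 2.318.

(0.585, 2.318)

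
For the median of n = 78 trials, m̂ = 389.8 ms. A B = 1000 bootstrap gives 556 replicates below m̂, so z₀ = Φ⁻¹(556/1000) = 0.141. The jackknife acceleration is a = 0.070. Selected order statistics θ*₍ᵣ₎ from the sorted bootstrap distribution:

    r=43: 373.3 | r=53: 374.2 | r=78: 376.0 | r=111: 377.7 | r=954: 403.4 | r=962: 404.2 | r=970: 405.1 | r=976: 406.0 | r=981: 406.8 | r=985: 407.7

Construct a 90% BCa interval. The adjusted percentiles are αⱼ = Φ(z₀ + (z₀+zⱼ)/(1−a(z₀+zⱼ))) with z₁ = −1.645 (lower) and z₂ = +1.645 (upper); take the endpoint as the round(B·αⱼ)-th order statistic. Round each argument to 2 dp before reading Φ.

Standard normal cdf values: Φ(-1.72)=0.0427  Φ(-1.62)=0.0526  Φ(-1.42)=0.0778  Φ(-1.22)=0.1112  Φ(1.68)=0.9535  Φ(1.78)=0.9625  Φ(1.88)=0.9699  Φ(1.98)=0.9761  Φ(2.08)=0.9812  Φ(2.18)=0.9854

(377.7, 407.7)

Lower: z₀ + z₁ = 0.141 + (-1.645) = -1.504; 1 − a(z₀+z₁) = 1 − (0.070)(-1.504) = 1.1053; argument = 0.141 + (-1.504)/1.1053 = -1.2197 → -1.22.
α₁ = Φ(-1.22) = 0.1112; rank = round(1000 × 0.1112) = 111; θ*₍111₎ = 377.7.
Upper: z₀ + z₂ = 1.786; 1 − a(z₀+z₂) = 0.8750; argument = 2.1822 → 2.18; α₂ = 0.9854; rank = 985; θ*₍985₎ = 407.7.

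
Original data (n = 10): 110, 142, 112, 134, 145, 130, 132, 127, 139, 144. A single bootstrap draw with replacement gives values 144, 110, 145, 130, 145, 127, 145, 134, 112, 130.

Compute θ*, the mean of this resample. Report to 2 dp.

θ* = 132.20

Mean = (144 + 110 + 145 + 130 + 145 + 127 + 145 + 134 + 112 + 130) / 10 = 1322.0 / 10 = 132.20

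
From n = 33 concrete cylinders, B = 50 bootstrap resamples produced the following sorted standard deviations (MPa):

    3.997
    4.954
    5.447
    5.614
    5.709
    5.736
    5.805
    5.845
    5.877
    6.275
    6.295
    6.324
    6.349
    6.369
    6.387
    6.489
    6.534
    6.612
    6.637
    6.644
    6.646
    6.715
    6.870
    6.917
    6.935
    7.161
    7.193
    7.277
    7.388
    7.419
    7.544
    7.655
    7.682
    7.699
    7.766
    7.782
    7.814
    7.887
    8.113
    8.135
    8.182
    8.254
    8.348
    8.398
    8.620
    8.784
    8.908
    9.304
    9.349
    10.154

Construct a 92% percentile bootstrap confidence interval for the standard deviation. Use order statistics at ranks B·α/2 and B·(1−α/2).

α = 0.08; lower rank = 50 × 0.040 = 2; upper rank = 50 × 0.960 = 48.
The 2nd smallest replicate is 4.954; the 48th is 9.304.

(4.954, 9.304)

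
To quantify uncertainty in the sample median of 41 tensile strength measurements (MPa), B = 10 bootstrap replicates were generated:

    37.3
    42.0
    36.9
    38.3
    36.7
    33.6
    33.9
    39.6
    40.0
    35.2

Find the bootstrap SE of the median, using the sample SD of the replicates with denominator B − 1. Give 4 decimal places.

Bootstrap SE is the standard deviation of the 10 replicate medians.
Mean of replicates: (37.3 + 42.0 + 36.9 + 38.3 + 36.7 + 33.6 + 33.9 + 39.6 + 40.0 + 35.2) / 10 = 373.50000 / 10 = 37.35000
Sum of squared deviations: (−0.05000)² + (+4.65000)² + (−0.45000)² + (+0.95000)² + (−0.65000)² + (−3.75000)² + (−3.45000)² + (+2.25000)² + (+2.65000)² + (−2.15000)² = 65.82500
Variance = 65.82500 / 9 = 7.31389
SE* = √7.31389

SE* = 2.7044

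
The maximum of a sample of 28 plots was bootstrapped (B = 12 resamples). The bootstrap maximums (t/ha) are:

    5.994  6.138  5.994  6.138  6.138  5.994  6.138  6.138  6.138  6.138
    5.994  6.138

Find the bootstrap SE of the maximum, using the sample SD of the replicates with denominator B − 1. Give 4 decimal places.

Bootstrap SE is the standard deviation of the 12 replicate maximums.
Mean of replicates: (5.994 + 6.138 + 5.994 + 6.138 + 6.138 + 5.994 + 6.138 + 6.138 + 6.138 + 6.138 + 5.994 + 6.138) / 12 = 73.08000 / 12 = 6.09000
Sum of squared deviations: (−0.09600)² + (+0.04800)² + (−0.09600)² + (+0.04800)² + (+0.04800)² + (−0.09600)² + (+0.04800)² + (+0.04800)² + (+0.04800)² + (+0.04800)² + (−0.09600)² + (+0.04800)² = 0.05530
Variance = 0.05530 / 11 = 0.00503
SE* = √0.00503

SE* = 0.0709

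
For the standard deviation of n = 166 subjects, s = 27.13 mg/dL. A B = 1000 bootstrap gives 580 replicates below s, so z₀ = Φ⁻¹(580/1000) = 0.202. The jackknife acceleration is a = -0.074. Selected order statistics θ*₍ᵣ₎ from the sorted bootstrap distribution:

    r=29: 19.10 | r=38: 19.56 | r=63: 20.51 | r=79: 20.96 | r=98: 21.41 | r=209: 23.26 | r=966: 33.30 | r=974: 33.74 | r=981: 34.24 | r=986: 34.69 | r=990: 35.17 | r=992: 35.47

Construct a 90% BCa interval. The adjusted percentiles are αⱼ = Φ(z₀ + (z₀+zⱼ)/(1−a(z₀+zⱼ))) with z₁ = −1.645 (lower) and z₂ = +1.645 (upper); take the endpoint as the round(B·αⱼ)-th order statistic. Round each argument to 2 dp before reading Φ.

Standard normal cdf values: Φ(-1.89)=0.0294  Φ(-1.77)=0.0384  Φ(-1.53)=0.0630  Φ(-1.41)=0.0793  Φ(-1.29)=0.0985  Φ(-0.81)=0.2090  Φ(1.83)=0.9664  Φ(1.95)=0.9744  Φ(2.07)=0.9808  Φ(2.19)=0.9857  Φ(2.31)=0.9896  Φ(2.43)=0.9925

Lower: z₀ + z₁ = 0.202 + (-1.645) = -1.443; 1 − a(z₀+z₁) = 1 − (-0.074)(-1.443) = 0.8932; argument = 0.202 + (-1.443)/0.8932 = -1.4135 → -1.41.
α₁ = Φ(-1.41) = 0.0793; rank = round(1000 × 0.0793) = 79; θ*₍79₎ = 20.96.
Upper: z₀ + z₂ = 1.847; 1 − a(z₀+z₂) = 1.1367; argument = 1.8269 → 1.83; α₂ = 0.9664; rank = 966; θ*₍966₎ = 33.30.

(20.96, 33.30)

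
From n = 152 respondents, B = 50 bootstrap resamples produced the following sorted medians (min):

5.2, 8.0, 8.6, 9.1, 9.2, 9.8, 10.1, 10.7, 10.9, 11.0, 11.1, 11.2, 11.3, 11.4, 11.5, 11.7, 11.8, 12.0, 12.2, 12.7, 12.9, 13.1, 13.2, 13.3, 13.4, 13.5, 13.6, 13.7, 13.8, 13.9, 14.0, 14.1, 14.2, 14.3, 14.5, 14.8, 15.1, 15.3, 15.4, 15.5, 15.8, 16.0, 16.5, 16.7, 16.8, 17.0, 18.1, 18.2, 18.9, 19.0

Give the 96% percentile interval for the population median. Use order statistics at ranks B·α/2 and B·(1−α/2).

α = 0.04; lower rank = 50 × 0.020 = 1; upper rank = 50 × 0.980 = 49.
The 1st smallest replicate is 5.2; the 49th is 18.9.

(5.2, 18.9)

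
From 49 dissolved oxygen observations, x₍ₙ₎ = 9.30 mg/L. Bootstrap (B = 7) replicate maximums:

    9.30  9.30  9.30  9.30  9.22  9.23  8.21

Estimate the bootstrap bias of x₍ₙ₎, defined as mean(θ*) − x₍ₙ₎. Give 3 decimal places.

bias = −0.177

mean(θ*) = (9.30 + 9.30 + 9.30 + 9.30 + 9.22 + 9.23 + 8.21) / 7 = 9.1229
bias = 9.1229 − 9.30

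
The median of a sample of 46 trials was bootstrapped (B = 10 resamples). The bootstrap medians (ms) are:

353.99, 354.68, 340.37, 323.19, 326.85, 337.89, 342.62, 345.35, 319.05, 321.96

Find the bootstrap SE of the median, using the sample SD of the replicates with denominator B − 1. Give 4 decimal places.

Bootstrap SE is the standard deviation of the 10 replicate medians.
Mean of replicates: (353.99 + 354.68 + 340.37 + 323.19 + 326.85 + 337.89 + 342.62 + 345.35 + 319.05 + 321.96) / 10 = 3365.95000 / 10 = 336.59500
Sum of squared deviations: (+17.39500)² + (+18.08500)² + (+3.77500)² + (−13.40500)² + (−9.74500)² + (+1.29500)² + (+6.02500)² + (+8.75500)² + (−17.54500)² + (−14.63500)² = 1555.20085
Variance = 1555.20085 / 9 = 172.80009
SE* = √172.80009

SE* = 13.1453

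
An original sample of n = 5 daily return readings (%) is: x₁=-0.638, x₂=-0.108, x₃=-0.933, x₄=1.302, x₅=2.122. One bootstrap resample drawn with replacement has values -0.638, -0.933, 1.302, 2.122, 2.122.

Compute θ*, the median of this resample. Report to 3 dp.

Sorted: -0.933, -0.638, 1.302, 2.122, 2.122
Median = middle value = 1.302

θ* = 1.302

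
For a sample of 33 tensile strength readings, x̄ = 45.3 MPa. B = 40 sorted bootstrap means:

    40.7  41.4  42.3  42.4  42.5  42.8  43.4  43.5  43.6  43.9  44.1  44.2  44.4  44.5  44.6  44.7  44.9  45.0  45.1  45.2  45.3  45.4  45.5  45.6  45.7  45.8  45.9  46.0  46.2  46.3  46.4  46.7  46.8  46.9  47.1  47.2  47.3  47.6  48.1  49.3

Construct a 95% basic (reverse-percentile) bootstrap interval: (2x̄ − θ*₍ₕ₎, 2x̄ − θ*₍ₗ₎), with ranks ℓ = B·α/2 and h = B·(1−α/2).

Percentile endpoints at ranks 1 and 39: θ*₍1₎ = 40.7, θ*₍39₎ = 48.1.
Basic interval reflects these around x̄:
  lower = 2 × 45.3 − 48.1 = 42.5
  upper = 2 × 45.3 − 40.7 = 49.9

(42.5, 49.9)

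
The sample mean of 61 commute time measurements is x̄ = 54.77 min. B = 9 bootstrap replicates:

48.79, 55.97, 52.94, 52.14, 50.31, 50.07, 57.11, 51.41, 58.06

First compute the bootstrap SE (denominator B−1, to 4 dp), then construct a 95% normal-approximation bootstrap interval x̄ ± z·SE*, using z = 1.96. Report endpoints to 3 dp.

Mean of replicates = 52.9778; sum of squared deviations = 88.1286; SE* = √(88.1286/8) = 3.3190
Margin = 1.96 × 3.3190 = 6.5052
Interval: 54.77 ± 6.5052

(48.265, 61.275)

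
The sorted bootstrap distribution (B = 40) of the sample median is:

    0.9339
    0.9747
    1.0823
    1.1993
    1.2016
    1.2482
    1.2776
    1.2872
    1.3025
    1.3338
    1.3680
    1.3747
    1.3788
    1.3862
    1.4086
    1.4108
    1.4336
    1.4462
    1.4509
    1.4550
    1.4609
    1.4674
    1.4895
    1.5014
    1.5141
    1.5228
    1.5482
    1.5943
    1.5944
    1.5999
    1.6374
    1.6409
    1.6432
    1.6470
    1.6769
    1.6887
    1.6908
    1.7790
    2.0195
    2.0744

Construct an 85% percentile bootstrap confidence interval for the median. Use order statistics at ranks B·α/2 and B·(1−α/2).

α = 0.15; lower rank = 40 × 0.075 = 3; upper rank = 40 × 0.925 = 37.
The 3rd smallest replicate is 1.0823; the 37th is 1.6908.

(1.0823, 1.6908)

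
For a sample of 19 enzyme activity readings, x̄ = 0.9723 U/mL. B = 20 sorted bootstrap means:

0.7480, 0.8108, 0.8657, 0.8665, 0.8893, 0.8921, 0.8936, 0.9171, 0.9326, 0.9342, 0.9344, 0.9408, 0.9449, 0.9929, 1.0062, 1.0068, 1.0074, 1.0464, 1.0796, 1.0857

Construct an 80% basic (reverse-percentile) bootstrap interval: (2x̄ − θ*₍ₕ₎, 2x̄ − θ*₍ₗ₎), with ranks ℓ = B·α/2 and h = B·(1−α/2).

Percentile endpoints at ranks 2 and 18: θ*₍2₎ = 0.8108, θ*₍18₎ = 1.0464.
Basic interval reflects these around x̄:
  lower = 2 × 0.9723 − 1.0464 = 0.8982
  upper = 2 × 0.9723 − 0.8108 = 1.1338

(0.8982, 1.1338)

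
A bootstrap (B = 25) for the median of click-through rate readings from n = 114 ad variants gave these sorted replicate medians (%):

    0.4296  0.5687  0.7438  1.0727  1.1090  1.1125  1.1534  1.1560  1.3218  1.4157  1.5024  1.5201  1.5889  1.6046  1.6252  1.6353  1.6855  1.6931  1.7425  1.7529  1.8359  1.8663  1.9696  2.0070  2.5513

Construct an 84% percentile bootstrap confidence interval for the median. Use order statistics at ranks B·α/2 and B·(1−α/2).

(0.5687, 1.9696)

α = 0.16; lower rank = 25 × 0.080 = 2; upper rank = 25 × 0.920 = 23.
The 2nd smallest replicate is 0.5687; the 23rd is 1.9696.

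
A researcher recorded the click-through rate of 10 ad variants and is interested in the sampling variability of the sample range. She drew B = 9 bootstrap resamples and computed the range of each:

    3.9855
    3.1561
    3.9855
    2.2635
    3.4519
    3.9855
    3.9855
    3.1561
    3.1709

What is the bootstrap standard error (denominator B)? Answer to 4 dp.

SE* = 0.5582

Bootstrap SE is the standard deviation of the 9 replicate ranges.
Mean of replicates: (3.9855 + 3.1561 + 3.9855 + 2.2635 + 3.4519 + 3.9855 + 3.9855 + 3.1561 + 3.1709) / 9 = 31.14050 / 9 = 3.46006
Sum of squared deviations: (+0.52544)² + (−0.30396)² + (+0.52544)² + (−1.19656)² + (−0.00816)² + (+0.52544)² + (+0.52544)² + (−0.30396)² + (−0.28916)² = 2.80457
Variance = 2.80457 / 9 = 0.31162
SE* = √0.31162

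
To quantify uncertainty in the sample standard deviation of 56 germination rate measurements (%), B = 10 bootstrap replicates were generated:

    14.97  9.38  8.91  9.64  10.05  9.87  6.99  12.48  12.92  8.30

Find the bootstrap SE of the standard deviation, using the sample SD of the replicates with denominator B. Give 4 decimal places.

SE* = 2.2763

Bootstrap SE is the standard deviation of the 10 replicate standard deviations.
Mean of replicates: (14.97 + 9.38 + 8.91 + 9.64 + 10.05 + 9.87 + 6.99 + 12.48 + 12.92 + 8.30) / 10 = 103.51000 / 10 = 10.35100
Sum of squared deviations: (+4.61900)² + (−0.97100)² + (−1.44100)² + (−0.71100)² + (−0.30100)² + (−0.48100)² + (−3.36100)² + (+2.12900)² + (+2.56900)² + (−2.05100)² = 51.81729
Variance = 51.81729 / 10 = 5.18173
SE* = √5.18173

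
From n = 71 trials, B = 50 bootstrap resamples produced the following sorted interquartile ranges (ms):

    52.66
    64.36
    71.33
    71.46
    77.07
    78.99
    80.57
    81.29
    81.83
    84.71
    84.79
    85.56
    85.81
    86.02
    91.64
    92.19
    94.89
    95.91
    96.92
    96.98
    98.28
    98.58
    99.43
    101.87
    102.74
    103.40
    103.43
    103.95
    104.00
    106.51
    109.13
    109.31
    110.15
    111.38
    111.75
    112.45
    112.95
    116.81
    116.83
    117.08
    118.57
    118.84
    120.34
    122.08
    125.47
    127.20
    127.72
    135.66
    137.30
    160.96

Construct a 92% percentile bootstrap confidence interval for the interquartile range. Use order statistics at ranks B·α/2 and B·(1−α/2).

(64.36, 135.66)

α = 0.08; lower rank = 50 × 0.040 = 2; upper rank = 50 × 0.960 = 48.
The 2nd smallest replicate is 64.36; the 48th is 135.66.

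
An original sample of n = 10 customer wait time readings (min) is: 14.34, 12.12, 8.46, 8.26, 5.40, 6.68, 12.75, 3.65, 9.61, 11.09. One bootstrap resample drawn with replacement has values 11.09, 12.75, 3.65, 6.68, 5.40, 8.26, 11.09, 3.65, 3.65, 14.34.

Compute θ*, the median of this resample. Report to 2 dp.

θ* = 7.47

Sorted: 3.65, 3.65, 3.65, 5.40, 6.68, 8.26, 11.09, 11.09, 12.75, 14.34
Median = average of the two middle values = 7.47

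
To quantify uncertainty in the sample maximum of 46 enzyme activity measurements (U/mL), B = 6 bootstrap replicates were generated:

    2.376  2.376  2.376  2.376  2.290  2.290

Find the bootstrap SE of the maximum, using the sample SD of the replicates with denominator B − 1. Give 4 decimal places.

SE* = 0.0444

Bootstrap SE is the standard deviation of the 6 replicate maximums.
Mean of replicates: (2.376 + 2.376 + 2.376 + 2.376 + 2.290 + 2.290) / 6 = 14.08400 / 6 = 2.34733
Sum of squared deviations: (+0.02867)² + (+0.02867)² + (+0.02867)² + (+0.02867)² + (−0.05733)² + (−0.05733)² = 0.00986
Variance = 0.00986 / 5 = 0.00197
SE* = √0.00197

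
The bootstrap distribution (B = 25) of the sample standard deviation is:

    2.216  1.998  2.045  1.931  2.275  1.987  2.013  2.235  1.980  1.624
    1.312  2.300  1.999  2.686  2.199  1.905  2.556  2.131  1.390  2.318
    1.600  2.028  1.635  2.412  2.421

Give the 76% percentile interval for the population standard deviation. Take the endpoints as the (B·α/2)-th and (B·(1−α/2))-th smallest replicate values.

Sorted replicates: 1.312, 1.390, 1.600, 1.624, 1.635, 1.905, 1.931, 1.980, 1.987, 1.998, 1.999, 2.013, 2.028, 2.045, 2.131, 2.199, 2.216, 2.235, 2.275, 2.300, 2.318, 2.412, 2.421, 2.556, 2.686
α = 0.24; lower rank = 25 × 0.120 = 3; upper rank = 25 × 0.880 = 22.
The 3rd smallest replicate is 1.600; the 22nd is 2.412.

(1.600, 2.412)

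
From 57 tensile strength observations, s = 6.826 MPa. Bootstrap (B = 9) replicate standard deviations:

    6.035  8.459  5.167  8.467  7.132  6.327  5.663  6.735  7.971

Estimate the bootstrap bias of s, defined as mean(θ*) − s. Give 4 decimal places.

mean(θ*) = (6.035 + 8.459 + 5.167 + 8.467 + 7.132 + 6.327 + 5.663 + 6.735 + 7.971) / 9 = 6.88400
bias = 6.88400 − 6.826

bias = +0.0580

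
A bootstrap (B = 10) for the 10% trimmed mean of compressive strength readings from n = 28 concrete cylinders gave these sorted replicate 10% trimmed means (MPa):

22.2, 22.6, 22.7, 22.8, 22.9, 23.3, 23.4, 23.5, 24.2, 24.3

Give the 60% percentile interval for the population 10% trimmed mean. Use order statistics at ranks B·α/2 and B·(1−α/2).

α = 0.40; lower rank = 10 × 0.200 = 2; upper rank = 10 × 0.800 = 8.
The 2nd smallest replicate is 22.6; the 8th is 23.5.

(22.6, 23.5)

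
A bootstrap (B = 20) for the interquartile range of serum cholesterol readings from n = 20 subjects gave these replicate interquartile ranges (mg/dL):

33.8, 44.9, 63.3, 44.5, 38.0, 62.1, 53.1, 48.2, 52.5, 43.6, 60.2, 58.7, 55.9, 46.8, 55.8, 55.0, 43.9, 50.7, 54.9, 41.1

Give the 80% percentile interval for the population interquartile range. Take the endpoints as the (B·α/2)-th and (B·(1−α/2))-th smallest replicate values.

(38.0, 60.2)

Sorted replicates: 33.8, 38.0, 41.1, 43.6, 43.9, 44.5, 44.9, 46.8, 48.2, 50.7, 52.5, 53.1, 54.9, 55.0, 55.8, 55.9, 58.7, 60.2, 62.1, 63.3
α = 0.20; lower rank = 20 × 0.100 = 2; upper rank = 20 × 0.900 = 18.
The 2nd smallest replicate is 38.0; the 18th is 60.2.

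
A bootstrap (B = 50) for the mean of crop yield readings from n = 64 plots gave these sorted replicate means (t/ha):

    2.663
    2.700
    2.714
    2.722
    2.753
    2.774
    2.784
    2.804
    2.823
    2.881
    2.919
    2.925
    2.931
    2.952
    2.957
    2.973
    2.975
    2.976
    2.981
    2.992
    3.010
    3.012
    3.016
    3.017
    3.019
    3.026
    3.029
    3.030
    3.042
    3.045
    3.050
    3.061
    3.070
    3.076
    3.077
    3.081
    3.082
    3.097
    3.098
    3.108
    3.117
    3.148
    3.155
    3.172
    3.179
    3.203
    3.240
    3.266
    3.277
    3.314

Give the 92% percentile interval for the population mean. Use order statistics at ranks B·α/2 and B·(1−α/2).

α = 0.08; lower rank = 50 × 0.040 = 2; upper rank = 50 × 0.960 = 48.
The 2nd smallest replicate is 2.700; the 48th is 3.266.

(2.700, 3.266)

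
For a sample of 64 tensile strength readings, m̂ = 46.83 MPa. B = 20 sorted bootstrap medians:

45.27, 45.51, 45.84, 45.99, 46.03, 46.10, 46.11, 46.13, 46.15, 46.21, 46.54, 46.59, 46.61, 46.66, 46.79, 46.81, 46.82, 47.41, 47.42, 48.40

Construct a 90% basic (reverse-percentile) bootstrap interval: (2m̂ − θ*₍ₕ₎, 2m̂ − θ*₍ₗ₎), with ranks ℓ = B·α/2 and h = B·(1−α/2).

Percentile endpoints at ranks 1 and 19: θ*₍1₎ = 45.27, θ*₍19₎ = 47.42.
Basic interval reflects these around m̂:
  lower = 2 × 46.83 − 47.42 = 46.24
  upper = 2 × 46.83 − 45.27 = 48.39

(46.24, 48.39)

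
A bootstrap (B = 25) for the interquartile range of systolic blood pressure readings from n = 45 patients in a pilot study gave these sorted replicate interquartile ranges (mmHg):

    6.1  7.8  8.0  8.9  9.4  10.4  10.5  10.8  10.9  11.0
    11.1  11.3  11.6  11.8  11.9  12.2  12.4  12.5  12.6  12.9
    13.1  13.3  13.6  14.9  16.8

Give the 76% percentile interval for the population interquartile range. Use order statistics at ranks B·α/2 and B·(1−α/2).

α = 0.24; lower rank = 25 × 0.120 = 3; upper rank = 25 × 0.880 = 22.
The 3rd smallest replicate is 8.0; the 22nd is 13.3.

(8.0, 13.3)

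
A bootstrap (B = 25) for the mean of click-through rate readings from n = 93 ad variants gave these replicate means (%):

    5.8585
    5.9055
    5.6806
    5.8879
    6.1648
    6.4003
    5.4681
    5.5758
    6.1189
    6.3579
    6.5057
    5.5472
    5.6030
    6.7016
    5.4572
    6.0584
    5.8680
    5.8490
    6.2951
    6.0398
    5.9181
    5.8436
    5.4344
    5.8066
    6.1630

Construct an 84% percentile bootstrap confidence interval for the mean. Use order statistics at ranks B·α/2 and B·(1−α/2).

Sorted replicates: 5.4344, 5.4572, 5.4681, 5.5472, 5.5758, 5.6030, 5.6806, 5.8066, 5.8436, 5.8490, 5.8585, 5.8680, 5.8879, 5.9055, 5.9181, 6.0398, 6.0584, 6.1189, 6.1630, 6.1648, 6.2951, 6.3579, 6.4003, 6.5057, 6.7016
α = 0.16; lower rank = 25 × 0.080 = 2; upper rank = 25 × 0.920 = 23.
The 2nd smallest replicate is 5.4572; the 23rd is 6.4003.

(5.4572, 6.4003)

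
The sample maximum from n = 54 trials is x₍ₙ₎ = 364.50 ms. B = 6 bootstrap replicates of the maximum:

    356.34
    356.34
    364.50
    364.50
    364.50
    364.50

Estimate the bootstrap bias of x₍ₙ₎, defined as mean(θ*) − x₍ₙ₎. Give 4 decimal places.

bias = −2.7200

mean(θ*) = (356.34 + 356.34 + 364.50 + 364.50 + 364.50 + 364.50) / 6 = 361.78000
bias = 361.78000 − 364.50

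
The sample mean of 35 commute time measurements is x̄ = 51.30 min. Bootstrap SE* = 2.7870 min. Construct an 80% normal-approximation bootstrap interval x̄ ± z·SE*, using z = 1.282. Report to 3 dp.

(47.727, 54.873)

Margin = 1.282 × 2.7870 = 3.5729
Interval: 51.30 ± 3.5729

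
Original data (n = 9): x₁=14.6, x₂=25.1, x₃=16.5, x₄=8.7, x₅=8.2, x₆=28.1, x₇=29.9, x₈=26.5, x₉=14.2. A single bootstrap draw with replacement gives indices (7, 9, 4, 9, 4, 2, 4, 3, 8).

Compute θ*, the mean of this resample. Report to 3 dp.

Resample values: 29.9, 14.2, 8.7, 14.2, 8.7, 25.1, 8.7, 16.5, 26.5.
Mean = (29.9 + 14.2 + 8.7 + 14.2 + 8.7 + 25.1 + 8.7 + 16.5 + 26.5) / 9 = 152.50 / 9 = 16.944

θ* = 16.944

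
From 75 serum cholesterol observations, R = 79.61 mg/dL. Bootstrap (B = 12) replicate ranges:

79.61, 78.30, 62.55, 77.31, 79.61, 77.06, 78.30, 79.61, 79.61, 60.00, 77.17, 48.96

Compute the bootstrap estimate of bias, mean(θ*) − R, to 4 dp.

bias = −6.4358

mean(θ*) = (79.61 + 78.30 + 62.55 + 77.31 + 79.61 + 77.06 + 78.30 + 79.61 + 79.61 + 60.00 + 77.17 + 48.96) / 12 = 73.17417
bias = 73.17417 − 79.61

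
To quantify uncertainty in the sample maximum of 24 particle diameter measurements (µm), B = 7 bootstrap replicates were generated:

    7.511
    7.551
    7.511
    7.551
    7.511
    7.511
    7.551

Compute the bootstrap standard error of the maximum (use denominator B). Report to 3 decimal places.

Bootstrap SE is the standard deviation of the 7 replicate maximums.
Mean of replicates: (7.511 + 7.551 + 7.511 + 7.551 + 7.511 + 7.511 + 7.551) / 7 = 52.6970 / 7 = 7.5281
Sum of squared deviations: (−0.0171)² + (+0.0229)² + (−0.0171)² + (+0.0229)² + (−0.0171)² + (−0.0171)² + (+0.0229)² = 0.0027
Variance = 0.0027 / 7 = 0.0004
SE* = √0.0004

SE* = 0.020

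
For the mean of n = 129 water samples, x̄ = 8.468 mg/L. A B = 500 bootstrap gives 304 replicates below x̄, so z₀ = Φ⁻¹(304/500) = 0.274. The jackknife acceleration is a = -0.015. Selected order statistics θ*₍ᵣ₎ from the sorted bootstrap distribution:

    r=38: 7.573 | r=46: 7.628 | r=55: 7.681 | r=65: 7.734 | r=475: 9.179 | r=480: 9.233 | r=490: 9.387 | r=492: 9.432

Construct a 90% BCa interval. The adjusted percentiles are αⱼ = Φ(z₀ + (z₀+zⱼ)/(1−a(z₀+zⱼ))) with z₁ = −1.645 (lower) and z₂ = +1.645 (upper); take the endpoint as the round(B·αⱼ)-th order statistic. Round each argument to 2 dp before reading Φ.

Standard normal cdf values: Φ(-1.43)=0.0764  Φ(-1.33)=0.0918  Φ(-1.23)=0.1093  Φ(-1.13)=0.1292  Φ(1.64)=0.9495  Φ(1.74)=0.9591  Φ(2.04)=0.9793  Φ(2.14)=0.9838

Lower: z₀ + z₁ = 0.274 + (-1.645) = -1.371; 1 − a(z₀+z₁) = 1 − (-0.015)(-1.371) = 0.9794; argument = 0.274 + (-1.371)/0.9794 = -1.1258 → -1.13.
α₁ = Φ(-1.13) = 0.1292; rank = round(500 × 0.1292) = 65; θ*₍65₎ = 7.734.
Upper: z₀ + z₂ = 1.919; 1 − a(z₀+z₂) = 1.0288; argument = 2.1393 → 2.14; α₂ = 0.9838; rank = 492; θ*₍492₎ = 9.432.

(7.734, 9.432)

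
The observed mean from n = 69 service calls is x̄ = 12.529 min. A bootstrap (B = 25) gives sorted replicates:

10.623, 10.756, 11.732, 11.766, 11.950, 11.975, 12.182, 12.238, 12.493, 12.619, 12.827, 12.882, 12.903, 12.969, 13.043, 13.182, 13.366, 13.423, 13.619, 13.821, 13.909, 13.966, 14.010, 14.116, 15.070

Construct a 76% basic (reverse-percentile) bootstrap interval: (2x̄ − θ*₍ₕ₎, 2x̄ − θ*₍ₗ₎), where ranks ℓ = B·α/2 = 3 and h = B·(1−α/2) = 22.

(11.092, 13.326)

Percentile endpoints at ranks 3 and 22: θ*₍3₎ = 11.732, θ*₍22₎ = 13.966.
Basic interval reflects these around x̄:
  lower = 2 × 12.529 − 13.966 = 11.092
  upper = 2 × 12.529 − 11.732 = 13.326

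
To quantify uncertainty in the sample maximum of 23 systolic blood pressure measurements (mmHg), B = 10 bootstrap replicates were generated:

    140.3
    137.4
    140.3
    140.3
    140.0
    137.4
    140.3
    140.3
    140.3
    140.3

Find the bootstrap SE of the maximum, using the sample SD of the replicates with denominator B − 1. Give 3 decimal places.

Bootstrap SE is the standard deviation of the 10 replicate maximums.
Mean of replicates: (140.3 + 137.4 + 140.3 + 140.3 + 140.0 + 137.4 + 140.3 + 140.3 + 140.3 + 140.3) / 10 = 1396.9000 / 10 = 139.6900
Sum of squared deviations: (+0.6100)² + (−2.2900)² + (+0.6100)² + (+0.6100)² + (+0.3100)² + (−2.2900)² + (+0.6100)² + (+0.6100)² + (+0.6100)² + (+0.6100)² = 13.1890
Variance = 13.1890 / 9 = 1.4654
SE* = √1.4654

SE* = 1.211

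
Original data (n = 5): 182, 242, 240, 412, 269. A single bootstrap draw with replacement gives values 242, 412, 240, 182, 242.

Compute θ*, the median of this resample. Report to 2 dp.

Sorted: 182, 240, 242, 242, 412
Median = middle value = 242.00

θ* = 242.00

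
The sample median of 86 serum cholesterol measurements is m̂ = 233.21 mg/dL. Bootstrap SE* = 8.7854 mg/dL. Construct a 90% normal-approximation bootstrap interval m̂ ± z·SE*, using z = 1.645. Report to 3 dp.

(218.758, 247.662)

Margin = 1.645 × 8.7854 = 14.4520
Interval: 233.21 ± 14.4520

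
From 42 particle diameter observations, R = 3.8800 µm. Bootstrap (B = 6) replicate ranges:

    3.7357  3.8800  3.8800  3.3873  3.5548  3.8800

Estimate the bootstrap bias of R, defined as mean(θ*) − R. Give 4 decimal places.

mean(θ*) = (3.7357 + 3.8800 + 3.8800 + 3.3873 + 3.5548 + 3.8800) / 6 = 3.71963
bias = 3.71963 − 3.8800

bias = −0.1604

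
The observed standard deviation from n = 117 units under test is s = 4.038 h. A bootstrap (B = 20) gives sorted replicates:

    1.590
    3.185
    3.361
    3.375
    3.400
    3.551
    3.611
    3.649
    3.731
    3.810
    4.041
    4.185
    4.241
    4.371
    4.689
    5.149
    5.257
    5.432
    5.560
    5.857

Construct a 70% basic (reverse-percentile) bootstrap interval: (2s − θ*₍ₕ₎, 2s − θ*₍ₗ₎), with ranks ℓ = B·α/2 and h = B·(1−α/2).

Percentile endpoints at ranks 3 and 17: θ*₍3₎ = 3.361, θ*₍17₎ = 5.257.
Basic interval reflects these around s:
  lower = 2 × 4.038 − 5.257 = 2.819
  upper = 2 × 4.038 − 3.361 = 4.715

(2.819, 4.715)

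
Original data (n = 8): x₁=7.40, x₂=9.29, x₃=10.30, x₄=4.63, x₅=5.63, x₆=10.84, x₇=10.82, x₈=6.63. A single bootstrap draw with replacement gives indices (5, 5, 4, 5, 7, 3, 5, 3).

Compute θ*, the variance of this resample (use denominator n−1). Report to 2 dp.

Resample values: 5.63, 5.63, 4.63, 5.63, 10.82, 10.30, 5.63, 10.30.
Mean = 7.3213; sum of squared deviations = 48.6713
s² = 48.6713 / 7 = 6.9530

θ* = 6.95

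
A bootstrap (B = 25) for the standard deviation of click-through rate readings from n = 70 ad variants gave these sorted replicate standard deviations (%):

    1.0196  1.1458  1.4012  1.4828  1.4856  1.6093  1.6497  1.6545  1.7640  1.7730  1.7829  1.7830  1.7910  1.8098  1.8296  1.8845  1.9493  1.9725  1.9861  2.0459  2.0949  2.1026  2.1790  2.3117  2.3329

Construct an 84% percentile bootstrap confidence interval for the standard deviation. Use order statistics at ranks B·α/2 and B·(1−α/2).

(1.1458, 2.1790)

α = 0.16; lower rank = 25 × 0.080 = 2; upper rank = 25 × 0.920 = 23.
The 2nd smallest replicate is 1.1458; the 23rd is 2.1790.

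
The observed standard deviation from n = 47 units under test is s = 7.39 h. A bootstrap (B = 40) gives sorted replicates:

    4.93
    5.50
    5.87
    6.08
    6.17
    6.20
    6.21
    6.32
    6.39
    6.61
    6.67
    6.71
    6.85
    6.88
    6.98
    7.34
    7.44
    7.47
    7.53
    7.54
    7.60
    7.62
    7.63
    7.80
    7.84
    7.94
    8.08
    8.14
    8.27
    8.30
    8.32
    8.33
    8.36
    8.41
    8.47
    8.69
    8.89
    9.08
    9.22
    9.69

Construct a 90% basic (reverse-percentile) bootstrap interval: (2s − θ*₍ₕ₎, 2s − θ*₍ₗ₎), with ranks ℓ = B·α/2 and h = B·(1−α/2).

Percentile endpoints at ranks 2 and 38: θ*₍2₎ = 5.50, θ*₍38₎ = 9.08.
Basic interval reflects these around s:
  lower = 2 × 7.39 − 9.08 = 5.70
  upper = 2 × 7.39 − 5.50 = 9.28

(5.70, 9.28)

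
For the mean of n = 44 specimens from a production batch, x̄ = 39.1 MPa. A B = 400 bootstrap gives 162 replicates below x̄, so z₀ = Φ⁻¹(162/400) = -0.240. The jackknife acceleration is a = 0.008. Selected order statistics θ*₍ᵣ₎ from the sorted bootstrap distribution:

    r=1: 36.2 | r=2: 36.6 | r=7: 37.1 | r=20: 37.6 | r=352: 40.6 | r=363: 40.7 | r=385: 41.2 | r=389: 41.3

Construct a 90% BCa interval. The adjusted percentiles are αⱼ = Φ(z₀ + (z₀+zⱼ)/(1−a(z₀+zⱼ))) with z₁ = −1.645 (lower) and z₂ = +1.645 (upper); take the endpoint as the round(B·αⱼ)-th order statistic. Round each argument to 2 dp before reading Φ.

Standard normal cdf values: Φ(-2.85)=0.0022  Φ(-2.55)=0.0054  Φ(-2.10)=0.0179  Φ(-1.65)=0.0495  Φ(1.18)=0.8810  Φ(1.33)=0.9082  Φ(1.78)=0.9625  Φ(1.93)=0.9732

Lower: z₀ + z₁ = -0.240 + (-1.645) = -1.885; 1 − a(z₀+z₁) = 1 − (0.008)(-1.885) = 1.0151; argument = -0.240 + (-1.885)/1.0151 = -2.0970 → -2.10.
α₁ = Φ(-2.10) = 0.0179; rank = round(400 × 0.0179) = 7; θ*₍7₎ = 37.1.
Upper: z₀ + z₂ = 1.405; 1 − a(z₀+z₂) = 0.9888; argument = 1.1810 → 1.18; α₂ = 0.8810; rank = 352; θ*₍352₎ = 40.6.

(37.1, 40.6)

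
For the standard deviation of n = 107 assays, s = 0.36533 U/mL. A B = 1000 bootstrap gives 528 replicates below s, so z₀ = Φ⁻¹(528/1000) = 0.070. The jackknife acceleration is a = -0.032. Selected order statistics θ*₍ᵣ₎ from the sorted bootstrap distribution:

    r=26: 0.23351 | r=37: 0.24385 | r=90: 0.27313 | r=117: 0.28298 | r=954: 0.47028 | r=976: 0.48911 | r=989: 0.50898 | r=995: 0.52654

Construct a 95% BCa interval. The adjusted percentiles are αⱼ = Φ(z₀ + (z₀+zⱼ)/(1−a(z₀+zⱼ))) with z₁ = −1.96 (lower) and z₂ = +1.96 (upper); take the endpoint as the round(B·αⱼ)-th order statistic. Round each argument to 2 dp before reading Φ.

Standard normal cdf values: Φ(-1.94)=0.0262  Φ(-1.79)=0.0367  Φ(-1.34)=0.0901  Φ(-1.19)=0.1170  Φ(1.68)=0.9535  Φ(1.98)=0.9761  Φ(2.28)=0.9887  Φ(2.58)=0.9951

(0.23351, 0.48911)

Lower: z₀ + z₁ = 0.070 + (-1.960) = -1.890; 1 − a(z₀+z₁) = 1 − (-0.032)(-1.890) = 0.9395; argument = 0.070 + (-1.890)/0.9395 = -1.9417 → -1.94.
α₁ = Φ(-1.94) = 0.0262; rank = round(1000 × 0.0262) = 26; θ*₍26₎ = 0.23351.
Upper: z₀ + z₂ = 2.030; 1 − a(z₀+z₂) = 1.0650; argument = 1.9762 → 1.98; α₂ = 0.9761; rank = 976; θ*₍976₎ = 0.48911.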